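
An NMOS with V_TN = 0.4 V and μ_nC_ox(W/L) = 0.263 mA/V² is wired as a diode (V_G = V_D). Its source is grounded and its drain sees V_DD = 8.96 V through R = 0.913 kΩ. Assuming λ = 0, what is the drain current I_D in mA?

With gate tied to drain, V_GS = V_DS ≥ V_GS − V_TN, so the device is in saturation.
KCL at the drain: ½ k_n (V_GS − V_TN)² = (V_DD − V_GS)/R.
Let x = V_GS − 0.4. Then 0.12 x² + x − 8.56 = 0, giving x = 5.25 V (positive root), so V_GS = 5.65 V.
I_D = (V_DD − V_GS)/R = (8.96 − 5.65) / 0.913 = 3.62 mA.

I_D = 3.62 mA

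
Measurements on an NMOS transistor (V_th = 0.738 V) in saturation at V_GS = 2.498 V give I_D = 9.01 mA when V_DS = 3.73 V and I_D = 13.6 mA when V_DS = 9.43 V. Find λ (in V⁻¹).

With V_GS fixed, I_D ∝ (1 + λ V_DS) in saturation, so I_D2/I_D1 = (1 + λ V_DS2)/(1 + λ V_DS1).
13.6/9.01 = 1.509 = (1 + 9.43 λ)/(1 + 3.73 λ).
Solving: λ (I_D1 V_DS2 − I_D2 V_DS1) = I_D2 − I_D1, so λ = (13.6 − 9.01) / (9.01 × 9.43 − 13.6 × 3.73) = 4.59 / 34.2 = 0.134 V⁻¹.

λ = 0.134 V⁻¹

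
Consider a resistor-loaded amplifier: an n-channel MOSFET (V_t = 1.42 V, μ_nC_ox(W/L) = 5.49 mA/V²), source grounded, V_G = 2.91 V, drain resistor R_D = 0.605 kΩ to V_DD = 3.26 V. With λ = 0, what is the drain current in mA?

I_D = 4.27 mA

V_GS = V_G = 2.91 V, so V_ov = 2.91 − 1.42 = 1.49 V.
Assume saturation: I_D = ½ k_n V_ov² = 0.5 × 5.49 × 1.49² = 6.09 mA, giving V_DS = V_DD − I_D R_D = 3.26 − 6.09 × 0.605 = -0.427 V.
But -0.427 V < V_ov = 1.49 V, so the device is actually in triode.
In triode I_D = k_n[V_ov V_DS − ½ V_DS²] and I_D = (V_DD − V_DS)/R_D. Equating: 1.66 V_DS² − 5.949 V_DS + 3.26 = 0, giving V_DS = 0.675 V (the root below V_ov).
I_D = (3.26 − 0.675) / 0.605 = 4.27 mA.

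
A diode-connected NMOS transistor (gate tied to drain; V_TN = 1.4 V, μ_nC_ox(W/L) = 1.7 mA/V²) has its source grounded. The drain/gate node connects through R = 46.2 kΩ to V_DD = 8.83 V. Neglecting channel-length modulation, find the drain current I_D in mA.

I_D = 0.152 mA

With gate tied to drain, V_GS = V_DS ≥ V_GS − V_TN, so the device is in saturation.
KCL at the drain: ½ k_n (V_GS − V_TN)² = (V_DD − V_GS)/R.
Let x = V_GS − 1.4. Then 39.3 x² + x − 7.43 = 0, giving x = 0.422 V (positive root), so V_GS = 1.82 V.
I_D = (V_DD − V_GS)/R = (8.83 − 1.82) / 46.2 = 0.152 mA.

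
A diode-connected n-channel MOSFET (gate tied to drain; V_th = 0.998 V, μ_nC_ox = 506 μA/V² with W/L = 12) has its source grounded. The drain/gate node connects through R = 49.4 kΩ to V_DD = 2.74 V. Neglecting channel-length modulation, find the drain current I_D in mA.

I_D = 0.0331 mA

With gate tied to drain, V_GS = V_DS ≥ V_GS − V_th, so the device is in saturation.
k_n = μ_nC_ox · (W/L) = 6.072 mA/V².
KCL at the drain: ½ k_n (V_GS − V_th)² = (V_DD − V_GS)/R.
Let x = V_GS − 0.998. Then 150 x² + x − 1.742 = 0, giving x = 0.104 V (positive root), so V_GS = 1.1 V.
I_D = (V_DD − V_GS)/R = (2.74 − 1.1) / 49.4 = 0.0331 mA.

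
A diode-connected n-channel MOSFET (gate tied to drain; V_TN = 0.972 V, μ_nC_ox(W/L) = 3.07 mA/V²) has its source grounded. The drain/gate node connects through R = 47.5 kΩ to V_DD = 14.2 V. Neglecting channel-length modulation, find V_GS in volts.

With gate tied to drain, V_GS = V_DS ≥ V_GS − V_TN, so the device is in saturation.
KCL at the drain: ½ k_n (V_GS − V_TN)² = (V_DD − V_GS)/R.
Let x = V_GS − 0.972. Then 72.9 x² + x − 13.23 = 0, giving x = 0.419 V (positive root), so V_GS = 1.39 V.
I_D = (V_DD − V_GS)/R = (14.2 − 1.39) / 47.5 = 0.27 mA.

V_GS = 1.39 V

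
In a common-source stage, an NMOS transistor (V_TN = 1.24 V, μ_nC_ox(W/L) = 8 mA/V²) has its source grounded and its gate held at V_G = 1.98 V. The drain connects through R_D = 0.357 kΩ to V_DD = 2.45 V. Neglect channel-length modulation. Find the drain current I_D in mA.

V_GS = V_G = 1.98 V, so V_ov = 1.98 − 1.24 = 0.74 V.
Assume saturation: I_D = ½ k_n V_ov² = 0.5 × 8 × 0.74² = 2.19 mA, giving V_DS = V_DD − I_D R_D = 2.45 − 2.19 × 0.357 = 1.67 V.
V_DS = 1.67 V ≥ V_ov = 0.74 V, confirming saturation.

I_D = 2.19 mA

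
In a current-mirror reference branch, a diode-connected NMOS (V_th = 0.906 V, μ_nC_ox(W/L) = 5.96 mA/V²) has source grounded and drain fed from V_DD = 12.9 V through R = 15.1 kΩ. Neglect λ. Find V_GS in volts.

V_GS = 1.41 V

With gate tied to drain, V_GS = V_DS ≥ V_GS − V_th, so the device is in saturation.
KCL at the drain: ½ k_n (V_GS − V_th)² = (V_DD − V_GS)/R.
Let x = V_GS − 0.906. Then 45 x² + x − 11.99 = 0, giving x = 0.505 V (positive root), so V_GS = 1.41 V.
I_D = (V_DD − V_GS)/R = (12.9 − 1.41) / 15.1 = 0.761 mA.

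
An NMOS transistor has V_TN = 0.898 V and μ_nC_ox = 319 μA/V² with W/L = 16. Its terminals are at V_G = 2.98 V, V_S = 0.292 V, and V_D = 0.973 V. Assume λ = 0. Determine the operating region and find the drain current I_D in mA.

Triode; I_D = 5.04 mA

V_GS = V_G − V_S = 2.98 − 0.292 = 2.69 V; V_DS = V_D − V_S = 0.973 − 0.292 = 0.681 V.
k_n = μ_nC_ox · (W/L) = 5.104 mA/V².
V_ov = V_GS − V_TN = 2.69 − 0.898 = 1.79 V.
Since V_DS = 0.681 V < V_ov = 1.79 V, the device is in the triode region.
I_D = k_n [V_ov · V_DS − ½ V_DS²] = 5.104 × [1.79 × 0.681 − 0.5 × 0.681²] = 5.04 mA.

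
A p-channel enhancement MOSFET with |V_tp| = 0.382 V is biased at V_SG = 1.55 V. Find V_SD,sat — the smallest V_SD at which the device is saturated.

The boundary between triode and saturation is V_SD = V_SG − |V_tp| = V_ov.
V_ov = 1.55 − 0.382 = 1.17 V.

V_SD,sat = 1.17 V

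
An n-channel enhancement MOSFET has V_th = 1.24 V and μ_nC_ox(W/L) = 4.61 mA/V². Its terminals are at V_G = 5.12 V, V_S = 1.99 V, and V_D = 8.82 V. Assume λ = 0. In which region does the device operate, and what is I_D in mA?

Saturation; I_D = 8.23 mA

V_GS = V_G − V_S = 5.12 − 1.99 = 3.13 V; V_DS = V_D − V_S = 8.82 − 1.99 = 6.83 V.
V_ov = V_GS − V_th = 3.13 − 1.24 = 1.89 V.
Since V_DS = 6.83 V ≥ V_ov = 1.89 V, the device is in saturation.
I_D = ½ k_n V_ov² = 0.5 × 4.61 × 1.89² = 8.23 mA.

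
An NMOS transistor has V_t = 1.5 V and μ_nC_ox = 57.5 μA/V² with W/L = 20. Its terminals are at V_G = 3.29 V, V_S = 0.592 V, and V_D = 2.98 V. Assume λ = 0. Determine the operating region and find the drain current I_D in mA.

Saturation; I_D = 0.825 mA

V_GS = V_G − V_S = 3.29 − 0.592 = 2.7 V; V_DS = V_D − V_S = 2.98 − 0.592 = 2.39 V.
k_n = μ_nC_ox · (W/L) = 1.15 mA/V².
V_ov = V_GS − V_t = 2.7 − 1.5 = 1.2 V.
Since V_DS = 2.39 V ≥ V_ov = 1.2 V, the device is in saturation.
I_D = ½ k_n V_ov² = 0.5 × 1.15 × 1.2² = 0.825 mA.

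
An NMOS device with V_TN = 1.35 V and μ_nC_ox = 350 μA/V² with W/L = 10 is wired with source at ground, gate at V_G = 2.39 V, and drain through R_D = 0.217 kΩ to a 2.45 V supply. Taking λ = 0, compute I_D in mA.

V_GS = V_G = 2.39 V, so V_ov = 2.39 − 1.35 = 1.04 V.
k_n = μ_nC_ox · (W/L) = 3.5 mA/V².
Assume saturation: I_D = ½ k_n V_ov² = 0.5 × 3.5 × 1.04² = 1.89 mA, giving V_DS = V_DD − I_D R_D = 2.45 − 1.89 × 0.217 = 2.04 V.
V_DS = 2.04 V ≥ V_ov = 1.04 V, confirming saturation.

I_D = 1.89 mA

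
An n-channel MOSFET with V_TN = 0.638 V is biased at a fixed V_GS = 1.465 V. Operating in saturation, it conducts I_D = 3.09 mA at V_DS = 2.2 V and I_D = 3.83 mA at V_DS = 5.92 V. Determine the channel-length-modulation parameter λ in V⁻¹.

With V_GS fixed, I_D ∝ (1 + λ V_DS) in saturation, so I_D2/I_D1 = (1 + λ V_DS2)/(1 + λ V_DS1).
3.83/3.09 = 1.239 = (1 + 5.92 λ)/(1 + 2.2 λ).
Solving: λ (I_D1 V_DS2 − I_D2 V_DS1) = I_D2 − I_D1, so λ = (3.83 − 3.09) / (3.09 × 5.92 − 3.83 × 2.2) = 0.74 / 9.87 = 0.075 V⁻¹.

λ = 0.0750 V⁻¹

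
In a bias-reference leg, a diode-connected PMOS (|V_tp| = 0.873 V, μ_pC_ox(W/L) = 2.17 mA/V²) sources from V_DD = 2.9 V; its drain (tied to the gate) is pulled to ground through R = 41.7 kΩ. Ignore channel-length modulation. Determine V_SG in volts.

With gate tied to drain, V_SG = V_SD ≥ V_SG − |V_tp|, so the device is in saturation.
KCL at the drain: ½ k_p (V_SG − |V_tp|)² = (V_DD − V_SG)/R.
Let x = V_SG − 0.873. Then 45.2 x² + x − 2.027 = 0, giving x = 0.201 V (positive root), so V_SG = 1.07 V.
I_D = (V_DD − V_SG)/R = (2.9 − 1.07) / 41.7 = 0.0438 mA.

V_SG = 1.07 V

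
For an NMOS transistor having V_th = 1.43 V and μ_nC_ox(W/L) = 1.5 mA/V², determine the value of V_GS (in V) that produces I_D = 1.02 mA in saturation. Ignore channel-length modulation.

V_GS = 2.60 V

In saturation I_D = ½ k_n (V_GS − V_th)², so V_GS − V_th = √(2 I_D / k_n) = √(2 × 1.02 / 1.5) = 1.17 V.
V_GS = 1.43 + 1.17 = 2.6 V.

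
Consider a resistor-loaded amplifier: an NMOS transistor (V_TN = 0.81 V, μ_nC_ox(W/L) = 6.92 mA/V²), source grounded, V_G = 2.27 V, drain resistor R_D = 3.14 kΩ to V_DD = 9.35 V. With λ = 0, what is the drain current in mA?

I_D = 2.88 mA

V_GS = V_G = 2.27 V, so V_ov = 2.27 − 0.81 = 1.46 V.
Assume saturation: I_D = ½ k_n V_ov² = 0.5 × 6.92 × 1.46² = 7.38 mA, giving V_DS = V_DD − I_D R_D = 9.35 − 7.38 × 3.14 = -13.8 V.
But -13.8 V < V_ov = 1.46 V, so the device is actually in triode.
In triode I_D = k_n[V_ov V_DS − ½ V_DS²] and I_D = (V_DD − V_DS)/R_D. Equating: 10.9 V_DS² − 32.72 V_DS + 9.35 = 0, giving V_DS = 0.32 V (the root below V_ov).
I_D = (9.35 − 0.32) / 3.14 = 2.88 mA.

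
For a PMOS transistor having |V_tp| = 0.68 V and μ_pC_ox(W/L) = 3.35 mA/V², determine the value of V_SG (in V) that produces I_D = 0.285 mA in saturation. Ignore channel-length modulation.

In saturation I_D = ½ k_p (V_SG − |V_tp|)², so V_SG − |V_tp| = √(2 I_D / k_p) = √(2 × 0.285 / 3.35) = 0.412 V.
V_SG = 0.68 + 0.412 = 1.09 V.

V_SG = 1.09 V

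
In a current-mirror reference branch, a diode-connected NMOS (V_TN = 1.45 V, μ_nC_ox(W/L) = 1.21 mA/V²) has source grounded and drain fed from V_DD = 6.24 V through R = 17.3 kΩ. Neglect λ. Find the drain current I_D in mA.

I_D = 0.240 mA

With gate tied to drain, V_GS = V_DS ≥ V_GS − V_TN, so the device is in saturation.
KCL at the drain: ½ k_n (V_GS − V_TN)² = (V_DD − V_GS)/R.
Let x = V_GS − 1.45. Then 10.5 x² + x − 4.79 = 0, giving x = 0.63 V (positive root), so V_GS = 2.08 V.
I_D = (V_DD − V_GS)/R = (6.24 − 2.08) / 17.3 = 0.24 mA.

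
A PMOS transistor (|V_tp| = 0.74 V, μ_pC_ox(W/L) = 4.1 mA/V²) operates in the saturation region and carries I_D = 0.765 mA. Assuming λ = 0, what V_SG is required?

In saturation I_D = ½ k_p (V_SG − |V_tp|)², so V_SG − |V_tp| = √(2 I_D / k_p) = √(2 × 0.765 / 4.1) = 0.611 V.
V_SG = 0.74 + 0.611 = 1.35 V.

V_SG = 1.35 V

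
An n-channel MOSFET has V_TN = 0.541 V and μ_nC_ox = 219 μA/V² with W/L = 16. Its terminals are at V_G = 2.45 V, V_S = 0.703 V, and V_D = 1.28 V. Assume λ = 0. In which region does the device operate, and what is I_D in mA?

Triode; I_D = 1.86 mA

V_GS = V_G − V_S = 2.45 − 0.703 = 1.75 V; V_DS = V_D − V_S = 1.28 − 0.703 = 0.577 V.
k_n = μ_nC_ox · (W/L) = 3.504 mA/V².
V_ov = V_GS − V_TN = 1.75 − 0.541 = 1.21 V.
Since V_DS = 0.577 V < V_ov = 1.21 V, the device is in the triode region.
I_D = k_n [V_ov · V_DS − ½ V_DS²] = 3.504 × [1.21 × 0.577 − 0.5 × 0.577²] = 1.86 mA.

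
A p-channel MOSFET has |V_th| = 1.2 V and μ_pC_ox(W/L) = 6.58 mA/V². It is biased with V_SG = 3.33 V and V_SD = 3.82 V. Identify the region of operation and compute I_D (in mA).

V_ov = V_SG − |V_th| = 3.33 − 1.2 = 2.13 V.
Since V_SD = 3.82 V ≥ V_ov = 2.13 V, the device is in saturation.
I_D = ½ k_p V_ov² = 0.5 × 6.58 × 2.13² = 14.9 mA.

Saturation; I_D = 14.9 mA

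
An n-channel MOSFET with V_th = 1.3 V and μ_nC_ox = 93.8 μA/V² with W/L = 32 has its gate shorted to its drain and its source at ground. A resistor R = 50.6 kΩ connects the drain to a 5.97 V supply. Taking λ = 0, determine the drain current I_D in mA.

I_D = 0.0875 mA

With gate tied to drain, V_GS = V_DS ≥ V_GS − V_th, so the device is in saturation.
k_n = μ_nC_ox · (W/L) = 3.002 mA/V².
KCL at the drain: ½ k_n (V_GS − V_th)² = (V_DD − V_GS)/R.
Let x = V_GS − 1.3. Then 75.9 x² + x − 4.67 = 0, giving x = 0.241 V (positive root), so V_GS = 1.54 V.
I_D = (V_DD − V_GS)/R = (5.97 − 1.54) / 50.6 = 0.0875 mA.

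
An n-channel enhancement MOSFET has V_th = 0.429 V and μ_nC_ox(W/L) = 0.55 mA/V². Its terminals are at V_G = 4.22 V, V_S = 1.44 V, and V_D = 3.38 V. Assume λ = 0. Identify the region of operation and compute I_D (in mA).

V_GS = V_G − V_S = 4.22 − 1.44 = 2.78 V; V_DS = V_D − V_S = 3.38 − 1.44 = 1.94 V.
V_ov = V_GS − V_th = 2.78 − 0.429 = 2.35 V.
Since V_DS = 1.94 V < V_ov = 2.35 V, the device is in the triode region.
I_D = k_n [V_ov · V_DS − ½ V_DS²] = 0.55 × [2.35 × 1.94 − 0.5 × 1.94²] = 1.47 mA.

Triode; I_D = 1.47 mA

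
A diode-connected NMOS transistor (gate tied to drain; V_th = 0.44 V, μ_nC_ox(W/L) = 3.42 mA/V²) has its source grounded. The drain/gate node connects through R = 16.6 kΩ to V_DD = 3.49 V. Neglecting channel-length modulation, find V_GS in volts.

With gate tied to drain, V_GS = V_DS ≥ V_GS − V_th, so the device is in saturation.
KCL at the drain: ½ k_n (V_GS − V_th)² = (V_DD − V_GS)/R.
Let x = V_GS − 0.44. Then 28.4 x² + x − 3.05 = 0, giving x = 0.311 V (positive root), so V_GS = 0.751 V.
I_D = (V_DD − V_GS)/R = (3.49 − 0.751) / 16.6 = 0.165 mA.

V_GS = 0.751 V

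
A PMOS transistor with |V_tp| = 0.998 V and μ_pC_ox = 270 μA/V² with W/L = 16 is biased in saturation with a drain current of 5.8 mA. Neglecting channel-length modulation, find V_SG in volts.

V_SG = 2.64 V

k_p = μ_pC_ox · (W/L) = 4.32 mA/V².
In saturation I_D = ½ k_p (V_SG − |V_tp|)², so V_SG − |V_tp| = √(2 I_D / k_p) = √(2 × 5.8 / 4.32) = 1.64 V.
V_SG = 0.998 + 1.64 = 2.64 V.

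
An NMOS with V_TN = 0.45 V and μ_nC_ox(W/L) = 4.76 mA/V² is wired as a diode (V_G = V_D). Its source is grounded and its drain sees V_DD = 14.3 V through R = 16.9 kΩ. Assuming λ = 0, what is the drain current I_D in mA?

With gate tied to drain, V_GS = V_DS ≥ V_GS − V_TN, so the device is in saturation.
KCL at the drain: ½ k_n (V_GS − V_TN)² = (V_DD − V_GS)/R.
Let x = V_GS − 0.45. Then 40.2 x² + x − 13.85 = 0, giving x = 0.575 V (positive root), so V_GS = 1.02 V.
I_D = (V_DD − V_GS)/R = (14.3 − 1.02) / 16.9 = 0.786 mA.

I_D = 0.786 mA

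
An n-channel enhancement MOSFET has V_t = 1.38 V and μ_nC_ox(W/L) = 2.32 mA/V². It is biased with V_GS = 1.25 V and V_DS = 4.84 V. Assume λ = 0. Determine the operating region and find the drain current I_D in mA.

Cutoff; I_D = 0 mA

V_GS = 1.25 V < V_t = 1.38 V, so the transistor is in cutoff.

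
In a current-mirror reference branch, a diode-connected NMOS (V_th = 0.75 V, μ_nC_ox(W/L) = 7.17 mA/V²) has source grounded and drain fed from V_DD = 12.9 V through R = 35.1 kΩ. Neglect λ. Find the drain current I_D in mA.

I_D = 0.337 mA

With gate tied to drain, V_GS = V_DS ≥ V_GS − V_th, so the device is in saturation.
KCL at the drain: ½ k_n (V_GS − V_th)² = (V_DD − V_GS)/R.
Let x = V_GS − 0.75. Then 126 x² + x − 12.15 = 0, giving x = 0.307 V (positive root), so V_GS = 1.06 V.
I_D = (V_DD − V_GS)/R = (12.9 − 1.06) / 35.1 = 0.337 mA.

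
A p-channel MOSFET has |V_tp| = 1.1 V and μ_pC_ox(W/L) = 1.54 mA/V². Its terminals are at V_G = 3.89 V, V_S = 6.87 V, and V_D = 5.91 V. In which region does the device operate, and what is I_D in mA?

V_SG = V_S − V_G = 6.87 − 3.89 = 2.98 V; V_SD = V_S − V_D = 6.87 − 5.91 = 0.96 V.
V_ov = V_SG − |V_tp| = 2.98 − 1.1 = 1.88 V.
Since V_SD = 0.96 V < V_ov = 1.88 V, the device is in the triode region.
I_D = k_p [V_ov · V_SD − ½ V_SD²] = 1.54 × [1.88 × 0.96 − 0.5 × 0.96²] = 2.07 mA.

Triode; I_D = 2.07 mA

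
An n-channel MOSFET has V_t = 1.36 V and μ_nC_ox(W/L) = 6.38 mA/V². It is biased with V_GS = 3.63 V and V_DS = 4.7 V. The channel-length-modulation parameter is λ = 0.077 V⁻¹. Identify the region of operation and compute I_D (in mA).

Saturation; I_D = 22.4 mA

V_ov = V_GS − V_t = 3.63 − 1.36 = 2.27 V.
Since V_DS = 4.7 V ≥ V_ov = 2.27 V, the device is in saturation.
I_D = ½ k_n V_ov² (1 + λ V_DS) = 0.5 × 6.38 × 2.27² × (1 + 0.077 × 4.7) = 22.4 mA.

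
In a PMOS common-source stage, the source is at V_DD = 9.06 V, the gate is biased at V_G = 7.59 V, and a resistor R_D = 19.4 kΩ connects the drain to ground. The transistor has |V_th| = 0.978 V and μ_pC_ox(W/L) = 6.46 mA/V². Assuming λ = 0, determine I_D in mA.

I_D = 0.458 mA

V_SG = V_DD − V_G = 9.06 − 7.59 = 1.47 V, so V_ov = 1.47 − 0.978 = 0.492 V.
Assume saturation: I_D = ½ k_p V_ov² = 0.5 × 6.46 × 0.492² = 0.782 mA, giving V_SD = V_DD − I_D R_D = 9.06 − 0.782 × 19.4 = -6.11 V.
But -6.11 V < V_ov = 0.492 V, so the device is actually in triode.
In triode I_D = k_p[V_ov V_SD − ½ V_SD²] and I_D = (V_DD − V_SD)/R_D. Equating: 62.7 V_SD² − 62.66 V_SD + 9.06 = 0, giving V_SD = 0.175 V (the root below V_ov).
I_D = (9.06 − 0.175) / 19.4 = 0.458 mA.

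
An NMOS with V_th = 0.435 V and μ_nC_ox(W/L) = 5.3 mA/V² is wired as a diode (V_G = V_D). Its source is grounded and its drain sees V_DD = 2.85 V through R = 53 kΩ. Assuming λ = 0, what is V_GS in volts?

V_GS = 0.563 V

With gate tied to drain, V_GS = V_DS ≥ V_GS − V_th, so the device is in saturation.
KCL at the drain: ½ k_n (V_GS − V_th)² = (V_DD − V_GS)/R.
Let x = V_GS − 0.435. Then 140 x² + x − 2.415 = 0, giving x = 0.128 V (positive root), so V_GS = 0.563 V.
I_D = (V_DD − V_GS)/R = (2.85 − 0.563) / 53 = 0.0432 mA.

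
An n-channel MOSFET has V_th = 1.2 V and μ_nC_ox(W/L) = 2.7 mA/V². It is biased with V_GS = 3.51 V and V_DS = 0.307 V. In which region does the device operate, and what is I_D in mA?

Triode; I_D = 1.79 mA

V_ov = V_GS − V_th = 3.51 − 1.2 = 2.31 V.
Since V_DS = 0.307 V < V_ov = 2.31 V, the device is in the triode region.
I_D = k_n [V_ov · V_DS − ½ V_DS²] = 2.7 × [2.31 × 0.307 − 0.5 × 0.307²] = 1.79 mA.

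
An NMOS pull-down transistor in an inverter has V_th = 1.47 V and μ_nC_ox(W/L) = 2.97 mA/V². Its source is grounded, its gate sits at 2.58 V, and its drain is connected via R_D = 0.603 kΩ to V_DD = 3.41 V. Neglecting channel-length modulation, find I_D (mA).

I_D = 1.83 mA

V_GS = V_G = 2.58 V, so V_ov = 2.58 − 1.47 = 1.11 V.
Assume saturation: I_D = ½ k_n V_ov² = 0.5 × 2.97 × 1.11² = 1.83 mA, giving V_DS = V_DD − I_D R_D = 3.41 − 1.83 × 0.603 = 2.31 V.
V_DS = 2.31 V ≥ V_ov = 1.11 V, confirming saturation.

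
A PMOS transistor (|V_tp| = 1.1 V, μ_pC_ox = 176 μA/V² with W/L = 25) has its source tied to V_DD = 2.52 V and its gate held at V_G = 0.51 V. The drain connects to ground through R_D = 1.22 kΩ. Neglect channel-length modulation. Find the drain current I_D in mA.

V_SG = V_DD − V_G = 2.52 − 0.51 = 2.01 V, so V_ov = 2.01 − 1.1 = 0.91 V.
k_p = μ_pC_ox · (W/L) = 4.4 mA/V².
Assume saturation: I_D = ½ k_p V_ov² = 0.5 × 4.4 × 0.91² = 1.82 mA, giving V_SD = V_DD − I_D R_D = 2.52 − 1.82 × 1.22 = 0.297 V.
But 0.297 V < V_ov = 0.91 V, so the device is actually in triode.
In triode I_D = k_p[V_ov V_SD − ½ V_SD²] and I_D = (V_DD − V_SD)/R_D. Equating: 2.68 V_SD² − 5.885 V_SD + 2.52 = 0, giving V_SD = 0.584 V (the root below V_ov).
I_D = (2.52 − 0.584) / 1.22 = 1.59 mA.

I_D = 1.59 mA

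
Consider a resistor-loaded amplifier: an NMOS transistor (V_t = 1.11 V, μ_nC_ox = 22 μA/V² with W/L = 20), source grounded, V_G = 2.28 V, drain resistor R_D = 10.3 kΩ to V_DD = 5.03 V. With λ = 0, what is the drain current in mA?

I_D = 0.301 mA

V_GS = V_G = 2.28 V, so V_ov = 2.28 − 1.11 = 1.17 V.
k_n = μ_nC_ox · (W/L) = 0.44 mA/V².
Assume saturation: I_D = ½ k_n V_ov² = 0.5 × 0.44 × 1.17² = 0.301 mA, giving V_DS = V_DD − I_D R_D = 5.03 − 0.301 × 10.3 = 1.93 V.
V_DS = 1.93 V ≥ V_ov = 1.17 V, confirming saturation.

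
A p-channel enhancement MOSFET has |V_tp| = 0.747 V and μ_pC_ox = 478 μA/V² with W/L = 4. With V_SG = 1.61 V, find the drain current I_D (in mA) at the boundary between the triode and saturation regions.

At the boundary V_SD = V_ov = V_SG − |V_tp| = 1.61 − 0.747 = 0.863 V.
k_p = μ_pC_ox · (W/L) = 1.912 mA/V².
I_D = ½ k_p V_ov² = 0.5 × 1.912 × 0.863² = 0.712 mA.

I_D = 0.712 mA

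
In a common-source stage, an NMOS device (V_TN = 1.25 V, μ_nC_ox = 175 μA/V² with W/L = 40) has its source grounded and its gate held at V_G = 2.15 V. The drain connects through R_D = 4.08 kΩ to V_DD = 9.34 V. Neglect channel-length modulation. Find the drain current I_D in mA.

I_D = 2.18 mA

V_GS = V_G = 2.15 V, so V_ov = 2.15 − 1.25 = 0.9 V.
k_n = μ_nC_ox · (W/L) = 7 mA/V².
Assume saturation: I_D = ½ k_n V_ov² = 0.5 × 7 × 0.9² = 2.83 mA, giving V_DS = V_DD − I_D R_D = 9.34 − 2.83 × 4.08 = -2.23 V.
But -2.23 V < V_ov = 0.9 V, so the device is actually in triode.
In triode I_D = k_n[V_ov V_DS − ½ V_DS²] and I_D = (V_DD − V_DS)/R_D. Equating: 14.3 V_DS² − 26.7 V_DS + 9.34 = 0, giving V_DS = 0.466 V (the root below V_ov).
I_D = (9.34 − 0.466) / 4.08 = 2.18 mA.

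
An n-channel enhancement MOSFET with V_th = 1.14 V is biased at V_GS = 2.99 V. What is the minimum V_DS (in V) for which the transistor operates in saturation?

V_DS,sat = 1.85 V

The boundary between triode and saturation is V_DS = V_GS − V_th = V_ov.
V_ov = 2.99 − 1.14 = 1.85 V.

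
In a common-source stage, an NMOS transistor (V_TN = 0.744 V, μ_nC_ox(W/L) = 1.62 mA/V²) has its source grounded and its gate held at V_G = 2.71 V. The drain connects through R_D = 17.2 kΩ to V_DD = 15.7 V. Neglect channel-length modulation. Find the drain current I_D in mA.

I_D = 0.895 mA

V_GS = V_G = 2.71 V, so V_ov = 2.71 − 0.744 = 1.97 V.
Assume saturation: I_D = ½ k_n V_ov² = 0.5 × 1.62 × 1.97² = 3.13 mA, giving V_DS = V_DD − I_D R_D = 15.7 − 3.13 × 17.2 = -38.1 V.
But -38.1 V < V_ov = 1.97 V, so the device is actually in triode.
In triode I_D = k_n[V_ov V_DS − ½ V_DS²] and I_D = (V_DD − V_DS)/R_D. Equating: 13.9 V_DS² − 55.78 V_DS + 15.7 = 0, giving V_DS = 0.305 V (the root below V_ov).
I_D = (15.7 − 0.305) / 17.2 = 0.895 mA.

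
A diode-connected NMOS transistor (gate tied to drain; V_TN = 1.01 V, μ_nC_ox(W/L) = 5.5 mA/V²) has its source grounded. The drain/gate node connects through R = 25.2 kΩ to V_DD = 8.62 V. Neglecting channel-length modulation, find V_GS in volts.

V_GS = 1.33 V

With gate tied to drain, V_GS = V_DS ≥ V_GS − V_TN, so the device is in saturation.
KCL at the drain: ½ k_n (V_GS − V_TN)² = (V_DD − V_GS)/R.
Let x = V_GS − 1.01. Then 69.3 x² + x − 7.61 = 0, giving x = 0.324 V (positive root), so V_GS = 1.33 V.
I_D = (V_DD − V_GS)/R = (8.62 − 1.33) / 25.2 = 0.289 mA.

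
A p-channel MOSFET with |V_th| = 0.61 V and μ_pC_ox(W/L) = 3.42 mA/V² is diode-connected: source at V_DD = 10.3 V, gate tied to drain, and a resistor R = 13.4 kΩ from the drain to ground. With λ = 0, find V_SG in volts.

V_SG = 1.24 V

With gate tied to drain, V_SG = V_SD ≥ V_SG − |V_th|, so the device is in saturation.
KCL at the drain: ½ k_p (V_SG − |V_th|)² = (V_DD − V_SG)/R.
Let x = V_SG − 0.61. Then 22.9 x² + x − 9.69 = 0, giving x = 0.629 V (positive root), so V_SG = 1.24 V.
I_D = (V_DD − V_SG)/R = (10.3 − 1.24) / 13.4 = 0.676 mA.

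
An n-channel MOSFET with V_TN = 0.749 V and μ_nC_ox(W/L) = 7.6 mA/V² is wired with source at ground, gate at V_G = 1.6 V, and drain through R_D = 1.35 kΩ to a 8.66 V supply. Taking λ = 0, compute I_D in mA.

I_D = 2.75 mA

V_GS = V_G = 1.6 V, so V_ov = 1.6 − 0.749 = 0.851 V.
Assume saturation: I_D = ½ k_n V_ov² = 0.5 × 7.6 × 0.851² = 2.75 mA, giving V_DS = V_DD − I_D R_D = 8.66 − 2.75 × 1.35 = 4.94 V.
V_DS = 4.94 V ≥ V_ov = 0.851 V, confirming saturation.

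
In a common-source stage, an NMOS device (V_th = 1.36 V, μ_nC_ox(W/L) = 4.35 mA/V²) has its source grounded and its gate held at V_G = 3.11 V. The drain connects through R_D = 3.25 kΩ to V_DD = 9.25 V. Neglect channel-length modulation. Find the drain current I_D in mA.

V_GS = V_G = 3.11 V, so V_ov = 3.11 − 1.36 = 1.75 V.
Assume saturation: I_D = ½ k_n V_ov² = 0.5 × 4.35 × 1.75² = 6.66 mA, giving V_DS = V_DD − I_D R_D = 9.25 − 6.66 × 3.25 = -12.4 V.
But -12.4 V < V_ov = 1.75 V, so the device is actually in triode.
In triode I_D = k_n[V_ov V_DS − ½ V_DS²] and I_D = (V_DD − V_DS)/R_D. Equating: 7.07 V_DS² − 25.74 V_DS + 9.25 = 0, giving V_DS = 0.404 V (the root below V_ov).
I_D = (9.25 − 0.404) / 3.25 = 2.72 mA.

I_D = 2.72 mA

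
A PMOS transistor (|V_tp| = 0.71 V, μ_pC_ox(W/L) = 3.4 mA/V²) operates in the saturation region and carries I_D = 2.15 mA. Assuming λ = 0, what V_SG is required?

In saturation I_D = ½ k_p (V_SG − |V_tp|)², so V_SG − |V_tp| = √(2 I_D / k_p) = √(2 × 2.15 / 3.4) = 1.12 V.
V_SG = 0.71 + 1.12 = 1.83 V.

V_SG = 1.83 V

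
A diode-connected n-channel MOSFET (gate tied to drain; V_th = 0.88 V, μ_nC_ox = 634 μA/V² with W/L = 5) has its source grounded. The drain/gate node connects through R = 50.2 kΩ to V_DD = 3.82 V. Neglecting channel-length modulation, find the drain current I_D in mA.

With gate tied to drain, V_GS = V_DS ≥ V_GS − V_th, so the device is in saturation.
k_n = μ_nC_ox · (W/L) = 3.17 mA/V².
KCL at the drain: ½ k_n (V_GS − V_th)² = (V_DD − V_GS)/R.
Let x = V_GS − 0.88. Then 79.6 x² + x − 2.94 = 0, giving x = 0.186 V (positive root), so V_GS = 1.07 V.
I_D = (V_DD − V_GS)/R = (3.82 − 1.07) / 50.2 = 0.0549 mA.

I_D = 0.0549 mA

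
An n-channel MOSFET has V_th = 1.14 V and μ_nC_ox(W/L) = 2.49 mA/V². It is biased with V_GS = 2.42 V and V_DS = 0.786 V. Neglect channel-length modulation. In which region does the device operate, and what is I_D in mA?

Triode; I_D = 1.74 mA

V_ov = V_GS − V_th = 2.42 − 1.14 = 1.28 V.
Since V_DS = 0.786 V < V_ov = 1.28 V, the device is in the triode region.
I_D = k_n [V_ov · V_DS − ½ V_DS²] = 2.49 × [1.28 × 0.786 − 0.5 × 0.786²] = 1.74 mA.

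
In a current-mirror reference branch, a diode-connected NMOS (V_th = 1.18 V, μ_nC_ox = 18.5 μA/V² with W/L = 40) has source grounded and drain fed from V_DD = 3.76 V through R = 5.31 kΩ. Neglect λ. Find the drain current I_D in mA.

With gate tied to drain, V_GS = V_DS ≥ V_GS − V_th, so the device is in saturation.
k_n = μ_nC_ox · (W/L) = 0.74 mA/V².
KCL at the drain: ½ k_n (V_GS − V_th)² = (V_DD − V_GS)/R.
Let x = V_GS − 1.18. Then 1.96 x² + x − 2.58 = 0, giving x = 0.919 V (positive root), so V_GS = 2.1 V.
I_D = (V_DD − V_GS)/R = (3.76 − 2.1) / 5.31 = 0.313 mA.

I_D = 0.313 mA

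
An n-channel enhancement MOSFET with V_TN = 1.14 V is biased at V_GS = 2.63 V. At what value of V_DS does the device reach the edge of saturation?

The boundary between triode and saturation is V_DS = V_GS − V_TN = V_ov.
V_ov = 2.63 − 1.14 = 1.49 V.

V_DS,sat = 1.49 V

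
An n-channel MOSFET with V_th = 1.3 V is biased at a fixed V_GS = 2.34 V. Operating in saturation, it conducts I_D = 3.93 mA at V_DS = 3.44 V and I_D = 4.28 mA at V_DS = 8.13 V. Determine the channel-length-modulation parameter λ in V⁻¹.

With V_GS fixed, I_D ∝ (1 + λ V_DS) in saturation, so I_D2/I_D1 = (1 + λ V_DS2)/(1 + λ V_DS1).
4.28/3.93 = 1.089 = (1 + 8.13 λ)/(1 + 3.44 λ).
Solving: λ (I_D1 V_DS2 − I_D2 V_DS1) = I_D2 − I_D1, so λ = (4.28 − 3.93) / (3.93 × 8.13 − 4.28 × 3.44) = 0.35 / 17.2 = 0.0203 V⁻¹.

λ = 0.0203 V⁻¹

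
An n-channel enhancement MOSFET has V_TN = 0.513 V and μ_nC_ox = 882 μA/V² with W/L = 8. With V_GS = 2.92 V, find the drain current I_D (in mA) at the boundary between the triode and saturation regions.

At the boundary V_DS = V_ov = V_GS − V_TN = 2.92 − 0.513 = 2.41 V.
k_n = μ_nC_ox · (W/L) = 7.056 mA/V².
I_D = ½ k_n V_ov² = 0.5 × 7.056 × 2.41² = 20.4 mA.

I_D = 20.4 mA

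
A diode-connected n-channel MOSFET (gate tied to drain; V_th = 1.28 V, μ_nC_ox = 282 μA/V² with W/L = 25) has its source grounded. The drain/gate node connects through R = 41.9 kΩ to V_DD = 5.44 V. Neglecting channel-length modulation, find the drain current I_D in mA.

With gate tied to drain, V_GS = V_DS ≥ V_GS − V_th, so the device is in saturation.
k_n = μ_nC_ox · (W/L) = 7.05 mA/V².
KCL at the drain: ½ k_n (V_GS − V_th)² = (V_DD − V_GS)/R.
Let x = V_GS − 1.28. Then 148 x² + x − 4.16 = 0, giving x = 0.164 V (positive root), so V_GS = 1.44 V.
I_D = (V_DD − V_GS)/R = (5.44 − 1.44) / 41.9 = 0.0954 mA.

I_D = 0.0954 mA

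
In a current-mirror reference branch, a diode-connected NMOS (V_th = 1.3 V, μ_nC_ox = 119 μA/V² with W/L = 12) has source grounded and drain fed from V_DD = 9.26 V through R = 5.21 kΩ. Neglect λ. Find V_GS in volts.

V_GS = 2.63 V

With gate tied to drain, V_GS = V_DS ≥ V_GS − V_th, so the device is in saturation.
k_n = μ_nC_ox · (W/L) = 1.428 mA/V².
KCL at the drain: ½ k_n (V_GS − V_th)² = (V_DD − V_GS)/R.
Let x = V_GS − 1.3. Then 3.72 x² + x − 7.96 = 0, giving x = 1.33 V (positive root), so V_GS = 2.63 V.
I_D = (V_DD − V_GS)/R = (9.26 − 2.63) / 5.21 = 1.27 mA.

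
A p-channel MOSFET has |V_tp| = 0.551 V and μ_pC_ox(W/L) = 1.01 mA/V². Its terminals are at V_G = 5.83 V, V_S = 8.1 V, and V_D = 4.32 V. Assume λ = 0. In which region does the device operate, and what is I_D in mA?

Saturation; I_D = 1.49 mA

V_SG = V_S − V_G = 8.1 − 5.83 = 2.27 V; V_SD = V_S − V_D = 8.1 − 4.32 = 3.78 V.
V_ov = V_SG − |V_tp| = 2.27 − 0.551 = 1.72 V.
Since V_SD = 3.78 V ≥ V_ov = 1.72 V, the device is in saturation.
I_D = ½ k_p V_ov² = 0.5 × 1.01 × 1.72² = 1.49 mA.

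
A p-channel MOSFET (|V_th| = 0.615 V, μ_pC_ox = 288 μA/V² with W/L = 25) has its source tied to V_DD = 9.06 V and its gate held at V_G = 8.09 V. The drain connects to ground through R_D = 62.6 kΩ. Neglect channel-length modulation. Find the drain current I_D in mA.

I_D = 0.144 mA

V_SG = V_DD − V_G = 9.06 − 8.09 = 0.97 V, so V_ov = 0.97 − 0.615 = 0.355 V.
k_p = μ_pC_ox · (W/L) = 7.2 mA/V².
Assume saturation: I_D = ½ k_p V_ov² = 0.5 × 7.2 × 0.355² = 0.454 mA, giving V_SD = V_DD − I_D R_D = 9.06 − 0.454 × 62.6 = -19.3 V.
But -19.3 V < V_ov = 0.355 V, so the device is actually in triode.
In triode I_D = k_p[V_ov V_SD − ½ V_SD²] and I_D = (V_DD − V_SD)/R_D. Equating: 225 V_SD² − 161 V_SD + 9.06 = 0, giving V_SD = 0.0616 V (the root below V_ov).
I_D = (9.06 − 0.0616) / 62.6 = 0.144 mA.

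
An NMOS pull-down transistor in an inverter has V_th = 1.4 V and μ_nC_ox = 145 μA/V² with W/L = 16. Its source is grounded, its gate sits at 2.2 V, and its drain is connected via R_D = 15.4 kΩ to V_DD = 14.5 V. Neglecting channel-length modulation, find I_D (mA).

I_D = 0.742 mA

V_GS = V_G = 2.2 V, so V_ov = 2.2 − 1.4 = 0.8 V.
k_n = μ_nC_ox · (W/L) = 2.32 mA/V².
Assume saturation: I_D = ½ k_n V_ov² = 0.5 × 2.32 × 0.8² = 0.742 mA, giving V_DS = V_DD − I_D R_D = 14.5 − 0.742 × 15.4 = 3.07 V.
V_DS = 3.07 V ≥ V_ov = 0.8 V, confirming saturation.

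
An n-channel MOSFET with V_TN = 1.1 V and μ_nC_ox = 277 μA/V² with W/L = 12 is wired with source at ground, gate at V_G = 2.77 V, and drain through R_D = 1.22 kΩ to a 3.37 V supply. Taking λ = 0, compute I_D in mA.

I_D = 2.35 mA

V_GS = V_G = 2.77 V, so V_ov = 2.77 − 1.1 = 1.67 V.
k_n = μ_nC_ox · (W/L) = 3.324 mA/V².
Assume saturation: I_D = ½ k_n V_ov² = 0.5 × 3.324 × 1.67² = 4.64 mA, giving V_DS = V_DD − I_D R_D = 3.37 − 4.64 × 1.22 = -2.28 V.
But -2.28 V < V_ov = 1.67 V, so the device is actually in triode.
In triode I_D = k_n[V_ov V_DS − ½ V_DS²] and I_D = (V_DD − V_DS)/R_D. Equating: 2.03 V_DS² − 7.772 V_DS + 3.37 = 0, giving V_DS = 0.498 V (the root below V_ov).
I_D = (3.37 − 0.498) / 1.22 = 2.35 mA.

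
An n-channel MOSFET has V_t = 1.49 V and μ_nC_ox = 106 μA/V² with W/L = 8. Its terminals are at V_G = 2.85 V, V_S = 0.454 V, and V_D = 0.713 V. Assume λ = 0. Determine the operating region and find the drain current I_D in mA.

V_GS = V_G − V_S = 2.85 − 0.454 = 2.4 V; V_DS = V_D − V_S = 0.713 − 0.454 = 0.259 V.
k_n = μ_nC_ox · (W/L) = 0.848 mA/V².
V_ov = V_GS − V_t = 2.4 − 1.49 = 0.906 V.
Since V_DS = 0.259 V < V_ov = 0.906 V, the device is in the triode region.
I_D = k_n [V_ov · V_DS − ½ V_DS²] = 0.848 × [0.906 × 0.259 − 0.5 × 0.259²] = 0.171 mA.

Triode; I_D = 0.171 mA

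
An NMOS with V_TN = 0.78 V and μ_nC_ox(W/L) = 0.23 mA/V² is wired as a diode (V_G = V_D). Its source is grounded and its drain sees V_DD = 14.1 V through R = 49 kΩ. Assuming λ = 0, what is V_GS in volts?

With gate tied to drain, V_GS = V_DS ≥ V_GS − V_TN, so the device is in saturation.
KCL at the drain: ½ k_n (V_GS − V_TN)² = (V_DD − V_GS)/R.
Let x = V_GS − 0.78. Then 5.64 x² + x − 13.32 = 0, giving x = 1.45 V (positive root), so V_GS = 2.23 V.
I_D = (V_DD − V_GS)/R = (14.1 − 2.23) / 49 = 0.242 mA.

V_GS = 2.23 V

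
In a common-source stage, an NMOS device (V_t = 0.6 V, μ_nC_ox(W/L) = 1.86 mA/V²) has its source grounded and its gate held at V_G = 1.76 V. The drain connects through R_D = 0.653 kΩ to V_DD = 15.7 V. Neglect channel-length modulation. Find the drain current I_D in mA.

I_D = 1.25 mA

V_GS = V_G = 1.76 V, so V_ov = 1.76 − 0.6 = 1.16 V.
Assume saturation: I_D = ½ k_n V_ov² = 0.5 × 1.86 × 1.16² = 1.25 mA, giving V_DS = V_DD − I_D R_D = 15.7 − 1.25 × 0.653 = 14.9 V.
V_DS = 14.9 V ≥ V_ov = 1.16 V, confirming saturation.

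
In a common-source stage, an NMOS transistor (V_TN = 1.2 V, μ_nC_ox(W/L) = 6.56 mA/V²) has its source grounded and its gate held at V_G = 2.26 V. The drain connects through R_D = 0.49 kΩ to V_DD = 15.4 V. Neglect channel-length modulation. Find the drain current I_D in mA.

I_D = 3.69 mA

V_GS = V_G = 2.26 V, so V_ov = 2.26 − 1.2 = 1.06 V.
Assume saturation: I_D = ½ k_n V_ov² = 0.5 × 6.56 × 1.06² = 3.69 mA, giving V_DS = V_DD − I_D R_D = 15.4 − 3.69 × 0.49 = 13.6 V.
V_DS = 13.6 V ≥ V_ov = 1.06 V, confirming saturation.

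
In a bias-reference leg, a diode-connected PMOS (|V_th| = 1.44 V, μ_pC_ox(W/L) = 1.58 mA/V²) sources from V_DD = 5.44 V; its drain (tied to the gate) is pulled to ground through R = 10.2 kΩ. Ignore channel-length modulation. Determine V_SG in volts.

V_SG = 2.09 V

With gate tied to drain, V_SG = V_SD ≥ V_SG − |V_th|, so the device is in saturation.
KCL at the drain: ½ k_p (V_SG − |V_th|)² = (V_DD − V_SG)/R.
Let x = V_SG − 1.44. Then 8.06 x² + x − 4 = 0, giving x = 0.645 V (positive root), so V_SG = 2.09 V.
I_D = (V_DD − V_SG)/R = (5.44 − 2.09) / 10.2 = 0.329 mA.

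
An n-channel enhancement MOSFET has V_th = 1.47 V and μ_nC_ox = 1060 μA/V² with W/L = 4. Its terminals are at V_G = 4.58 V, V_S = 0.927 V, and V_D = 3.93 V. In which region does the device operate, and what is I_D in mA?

V_GS = V_G − V_S = 4.58 − 0.927 = 3.65 V; V_DS = V_D − V_S = 3.93 − 0.927 = 3 V.
k_n = μ_nC_ox · (W/L) = 4.24 mA/V².
V_ov = V_GS − V_th = 3.65 − 1.47 = 2.18 V.
Since V_DS = 3 V ≥ V_ov = 2.18 V, the device is in saturation.
I_D = ½ k_n V_ov² = 0.5 × 4.24 × 2.18² = 10.1 mA.

Saturation; I_D = 10.1 mA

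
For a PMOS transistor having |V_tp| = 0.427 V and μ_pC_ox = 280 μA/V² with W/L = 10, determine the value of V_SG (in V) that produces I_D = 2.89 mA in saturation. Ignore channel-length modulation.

V_SG = 1.86 V

k_p = μ_pC_ox · (W/L) = 2.8 mA/V².
In saturation I_D = ½ k_p (V_SG − |V_tp|)², so V_SG − |V_tp| = √(2 I_D / k_p) = √(2 × 2.89 / 2.8) = 1.44 V.
V_SG = 0.427 + 1.44 = 1.86 V.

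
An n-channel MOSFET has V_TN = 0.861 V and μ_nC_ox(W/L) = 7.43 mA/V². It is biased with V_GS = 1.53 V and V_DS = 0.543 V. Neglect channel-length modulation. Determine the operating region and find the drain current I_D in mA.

V_ov = V_GS − V_TN = 1.53 − 0.861 = 0.669 V.
Since V_DS = 0.543 V < V_ov = 0.669 V, the device is in the triode region.
I_D = k_n [V_ov · V_DS − ½ V_DS²] = 7.43 × [0.669 × 0.543 − 0.5 × 0.543²] = 1.6 mA.

Triode; I_D = 1.60 mA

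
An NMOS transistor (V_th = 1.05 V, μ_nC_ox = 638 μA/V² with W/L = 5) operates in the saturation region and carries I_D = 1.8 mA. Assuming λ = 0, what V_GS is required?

V_GS = 2.11 V

k_n = μ_nC_ox · (W/L) = 3.19 mA/V².
In saturation I_D = ½ k_n (V_GS − V_th)², so V_GS − V_th = √(2 I_D / k_n) = √(2 × 1.8 / 3.19) = 1.06 V.
V_GS = 1.05 + 1.06 = 2.11 V.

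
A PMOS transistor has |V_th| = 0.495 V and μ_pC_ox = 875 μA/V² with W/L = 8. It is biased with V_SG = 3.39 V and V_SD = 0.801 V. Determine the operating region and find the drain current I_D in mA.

Triode; I_D = 14.0 mA

k_p = μ_pC_ox · (W/L) = 7 mA/V².
V_ov = V_SG − |V_th| = 3.39 − 0.495 = 2.9 V.
Since V_SD = 0.801 V < V_ov = 2.9 V, the device is in the triode region.
I_D = k_p [V_ov · V_SD − ½ V_SD²] = 7 × [2.9 × 0.801 − 0.5 × 0.801²] = 14 mA.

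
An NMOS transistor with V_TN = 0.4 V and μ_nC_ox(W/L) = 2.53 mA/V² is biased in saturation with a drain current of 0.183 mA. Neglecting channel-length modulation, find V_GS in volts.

V_GS = 0.780 V

In saturation I_D = ½ k_n (V_GS − V_TN)², so V_GS − V_TN = √(2 I_D / k_n) = √(2 × 0.183 / 2.53) = 0.38 V.
V_GS = 0.4 + 0.38 = 0.78 V.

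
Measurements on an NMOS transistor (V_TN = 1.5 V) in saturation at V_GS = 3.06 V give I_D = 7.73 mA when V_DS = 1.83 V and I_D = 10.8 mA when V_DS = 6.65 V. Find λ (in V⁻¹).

With V_GS fixed, I_D ∝ (1 + λ V_DS) in saturation, so I_D2/I_D1 = (1 + λ V_DS2)/(1 + λ V_DS1).
10.8/7.73 = 1.397 = (1 + 6.65 λ)/(1 + 1.83 λ).
Solving: λ (I_D1 V_DS2 − I_D2 V_DS1) = I_D2 − I_D1, so λ = (10.8 − 7.73) / (7.73 × 6.65 − 10.8 × 1.83) = 3.07 / 31.6 = 0.097 V⁻¹.

λ = 0.0970 V⁻¹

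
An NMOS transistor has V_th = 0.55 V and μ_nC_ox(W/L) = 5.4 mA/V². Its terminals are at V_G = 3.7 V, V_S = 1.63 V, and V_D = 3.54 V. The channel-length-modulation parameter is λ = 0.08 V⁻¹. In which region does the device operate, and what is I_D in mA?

V_GS = V_G − V_S = 3.7 − 1.63 = 2.07 V; V_DS = V_D − V_S = 3.54 − 1.63 = 1.91 V.
V_ov = V_GS − V_th = 2.07 − 0.55 = 1.52 V.
Since V_DS = 1.91 V ≥ V_ov = 1.52 V, the device is in saturation.
I_D = ½ k_n V_ov² (1 + λ V_DS) = 0.5 × 5.4 × 1.52² × (1 + 0.08 × 1.91) = 7.19 mA.

Saturation; I_D = 7.19 mA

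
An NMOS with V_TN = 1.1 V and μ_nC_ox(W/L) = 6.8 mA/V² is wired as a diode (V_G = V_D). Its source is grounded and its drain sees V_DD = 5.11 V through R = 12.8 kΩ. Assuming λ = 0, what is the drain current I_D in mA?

I_D = 0.290 mA

With gate tied to drain, V_GS = V_DS ≥ V_GS − V_TN, so the device is in saturation.
KCL at the drain: ½ k_n (V_GS − V_TN)² = (V_DD − V_GS)/R.
Let x = V_GS − 1.1. Then 43.5 x² + x − 4.01 = 0, giving x = 0.292 V (positive root), so V_GS = 1.39 V.
I_D = (V_DD − V_GS)/R = (5.11 − 1.39) / 12.8 = 0.29 mA.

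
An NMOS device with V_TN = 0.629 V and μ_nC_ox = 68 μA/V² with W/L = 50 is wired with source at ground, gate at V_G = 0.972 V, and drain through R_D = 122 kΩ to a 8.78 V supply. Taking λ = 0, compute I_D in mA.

V_GS = V_G = 0.972 V, so V_ov = 0.972 − 0.629 = 0.343 V.
k_n = μ_nC_ox · (W/L) = 3.4 mA/V².
Assume saturation: I_D = ½ k_n V_ov² = 0.5 × 3.4 × 0.343² = 0.2 mA, giving V_DS = V_DD − I_D R_D = 8.78 − 0.2 × 122 = -15.6 V.
But -15.6 V < V_ov = 0.343 V, so the device is actually in triode.
In triode I_D = k_n[V_ov V_DS − ½ V_DS²] and I_D = (V_DD − V_DS)/R_D. Equating: 207 V_DS² − 143.3 V_DS + 8.78 = 0, giving V_DS = 0.068 V (the root below V_ov).
I_D = (8.78 − 0.068) / 122 = 0.0714 mA.

I_D = 0.0714 mA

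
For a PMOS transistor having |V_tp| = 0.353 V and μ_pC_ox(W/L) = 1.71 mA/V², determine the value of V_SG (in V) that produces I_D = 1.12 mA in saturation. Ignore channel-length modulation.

V_SG = 1.50 V

In saturation I_D = ½ k_p (V_SG − |V_tp|)², so V_SG − |V_tp| = √(2 I_D / k_p) = √(2 × 1.12 / 1.71) = 1.14 V.
V_SG = 0.353 + 1.14 = 1.5 V.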